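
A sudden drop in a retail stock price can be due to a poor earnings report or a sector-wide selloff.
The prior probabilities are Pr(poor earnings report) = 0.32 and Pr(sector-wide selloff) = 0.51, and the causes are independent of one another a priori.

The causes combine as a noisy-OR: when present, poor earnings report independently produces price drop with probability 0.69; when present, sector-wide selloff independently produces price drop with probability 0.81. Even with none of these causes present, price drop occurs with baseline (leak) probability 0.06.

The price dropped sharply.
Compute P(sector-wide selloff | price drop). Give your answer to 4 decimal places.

P(sector-wide selloff | price drop) ≈ 0.7701

Under noisy-OR, P(price drop | causes) = 1 − (1−0.06)·∏(1−qᵢ) over the active causes.
Enumerate the 4 (poor earnings report, sector-wide selloff) configurations and weight by the priors:
  P(price drop) = 0.06×0.68×0.49 + 0.8214×0.68×0.51 + 0.7086×0.32×0.49 + 0.944634×0.32×0.51
        = 0.019992 + 0.284862 + 0.111108 + 0.154164 = 0.570126
Configurations with sector-wide selloff contribute 0.439026, so
  P(sector-wide selloff | price drop) = 0.439026 / 0.570126 ≈ 0.7701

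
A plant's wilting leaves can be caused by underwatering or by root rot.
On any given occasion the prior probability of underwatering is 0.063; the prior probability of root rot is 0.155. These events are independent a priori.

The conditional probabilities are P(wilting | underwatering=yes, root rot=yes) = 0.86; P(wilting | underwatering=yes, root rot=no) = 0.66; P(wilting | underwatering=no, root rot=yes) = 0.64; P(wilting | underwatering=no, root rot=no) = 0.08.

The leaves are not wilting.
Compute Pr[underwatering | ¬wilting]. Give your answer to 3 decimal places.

Pr[underwatering | ¬wilting] ≈ 0.024

Numerator (weight on configurations with underwatering): 0.018100 + 0.001367 = 0.019467
Denominator P(¬wilting): 0.92*0.937*0.845 + 0.36*0.937*0.155 + 0.34*0.063*0.845 + 0.14*0.063*0.155 = 0.800176
P(underwatering | ¬wilting) = 0.019467/0.800176 ≈ 0.024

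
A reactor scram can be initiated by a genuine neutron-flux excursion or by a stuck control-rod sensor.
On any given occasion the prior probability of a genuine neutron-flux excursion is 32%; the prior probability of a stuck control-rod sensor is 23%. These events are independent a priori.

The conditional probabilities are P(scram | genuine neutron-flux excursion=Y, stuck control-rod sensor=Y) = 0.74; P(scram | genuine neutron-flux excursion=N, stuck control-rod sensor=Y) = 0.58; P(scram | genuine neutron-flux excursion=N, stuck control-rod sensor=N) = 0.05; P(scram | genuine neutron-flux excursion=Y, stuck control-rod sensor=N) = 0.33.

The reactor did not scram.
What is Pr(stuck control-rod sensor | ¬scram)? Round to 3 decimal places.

Sum P(¬scram|·) weighted by the priors over the 4 (genuine neutron-flux excursion, stuck control-rod sensor) configurations:
  P(¬scram) = 0.95×0.68×0.77 + 0.42×0.68×0.23 + 0.67×0.32×0.77 + 0.26×0.32×0.23
        = 0.497420 + 0.065688 + 0.165088 + 0.019136 = 0.747332
Configurations with stuck control-rod sensor contribute 0.084824, so
  P(stuck control-rod sensor | ¬scram) = 0.084824 / 0.747332 ≈ 0.114

Pr(stuck control-rod sensor | ¬scram) ≈ 0.114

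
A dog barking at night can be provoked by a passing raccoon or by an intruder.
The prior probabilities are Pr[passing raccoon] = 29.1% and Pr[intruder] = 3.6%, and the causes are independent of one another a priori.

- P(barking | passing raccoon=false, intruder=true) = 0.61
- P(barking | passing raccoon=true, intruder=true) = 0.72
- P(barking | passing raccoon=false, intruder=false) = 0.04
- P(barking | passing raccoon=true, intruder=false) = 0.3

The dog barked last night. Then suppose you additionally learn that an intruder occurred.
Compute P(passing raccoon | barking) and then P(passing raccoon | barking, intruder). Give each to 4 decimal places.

P(passing raccoon | barking) ≈ 0.6812; P(passing raccoon | barking, intruder) ≈ 0.3264

P(barking) = 0.04×0.709×0.964 + 0.61×0.709×0.036 + 0.3×0.291×0.964 + 0.72×0.291×0.036 = 0.027339 + 0.015570 + 0.084157 + 0.007543 = 0.134609
Of this, 0.091700 comes from 0.084157 + 0.007543 (the passing raccoon=true cases).
So P(passing raccoon | barking) = 0.091700/0.134609 ≈ 0.6812.

With the extra evidence:
By total probability over both values of passing raccoon:
  P(barking | intruder) = 0.61×0.709 + 0.72×0.291
        = 0.432490 + 0.209520 = 0.642010
Configurations with passing raccoon contribute 0.209520, so
  P(passing raccoon | barking, intruder) = 0.209520 / 0.642010 ≈ 0.3264
Conditioning on intruder lowers the posterior on passing raccoon: the classic explaining-away effect in a common-effect structure.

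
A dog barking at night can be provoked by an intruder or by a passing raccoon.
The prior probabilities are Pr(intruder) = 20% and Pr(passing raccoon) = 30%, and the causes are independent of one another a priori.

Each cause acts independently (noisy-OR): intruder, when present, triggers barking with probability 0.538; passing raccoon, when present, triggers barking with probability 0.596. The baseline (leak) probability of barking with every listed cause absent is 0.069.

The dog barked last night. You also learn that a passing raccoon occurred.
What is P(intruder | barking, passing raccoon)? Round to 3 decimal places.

Under noisy-OR, P(barking | causes) = 1 − (1−0.069)·∏(1−qᵢ) over the active causes.
Numerator (weight on configurations with intruder): 0.826231*0.2 = 0.165246
The normalizing constant is 0.623876*0.8 + 0.826231*0.2 = 0.664347
P(intruder | barking, passing raccoon) = 0.165246/0.664347 ≈ 0.249

P(intruder | barking, passing raccoon) ≈ 0.249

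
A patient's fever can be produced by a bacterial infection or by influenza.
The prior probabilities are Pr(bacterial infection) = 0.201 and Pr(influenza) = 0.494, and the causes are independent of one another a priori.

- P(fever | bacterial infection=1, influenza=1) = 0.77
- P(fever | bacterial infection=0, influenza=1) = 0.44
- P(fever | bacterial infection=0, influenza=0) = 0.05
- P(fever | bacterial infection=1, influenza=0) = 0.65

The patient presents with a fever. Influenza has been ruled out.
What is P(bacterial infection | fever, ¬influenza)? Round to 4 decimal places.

P(bacterial infection | fever, ¬influenza) ≈ 0.7658

By total probability over both values of bacterial infection:
  P(fever | ¬influenza) = 0.05*0.799 + 0.65*0.201
        = 0.039950 + 0.130650 = 0.170600
The terms with bacterial infection present sum to 0.130650, so
  P(bacterial infection | fever, ¬influenza) = 0.130650 / 0.170600 ≈ 0.7658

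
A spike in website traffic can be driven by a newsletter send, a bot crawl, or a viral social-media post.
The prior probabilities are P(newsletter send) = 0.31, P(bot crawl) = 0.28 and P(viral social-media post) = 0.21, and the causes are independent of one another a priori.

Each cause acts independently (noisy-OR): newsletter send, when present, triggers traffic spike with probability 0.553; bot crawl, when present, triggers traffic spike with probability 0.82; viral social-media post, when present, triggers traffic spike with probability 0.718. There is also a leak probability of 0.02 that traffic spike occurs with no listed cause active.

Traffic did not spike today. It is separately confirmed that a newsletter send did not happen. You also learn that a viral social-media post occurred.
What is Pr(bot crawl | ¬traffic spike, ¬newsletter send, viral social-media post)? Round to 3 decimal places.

Pr(bot crawl | ¬traffic spike, ¬newsletter send, viral social-media post) ≈ 0.065

Under noisy-OR, P(traffic spike | causes) = 1 − (1−0.02)·∏(1−qᵢ) over the active causes.
P(¬traffic spike | ¬newsletter send, viral social-media post) = 0.27636*0.72 + 0.049745*0.28 = 0.198979 + 0.013929 = 0.212908
The bot crawl-present share is 0.049745*0.28 = 0.013929.
P(bot crawl | ¬traffic spike, ¬newsletter send, viral social-media post) = 0.013929 / 0.212908 ≈ 0.065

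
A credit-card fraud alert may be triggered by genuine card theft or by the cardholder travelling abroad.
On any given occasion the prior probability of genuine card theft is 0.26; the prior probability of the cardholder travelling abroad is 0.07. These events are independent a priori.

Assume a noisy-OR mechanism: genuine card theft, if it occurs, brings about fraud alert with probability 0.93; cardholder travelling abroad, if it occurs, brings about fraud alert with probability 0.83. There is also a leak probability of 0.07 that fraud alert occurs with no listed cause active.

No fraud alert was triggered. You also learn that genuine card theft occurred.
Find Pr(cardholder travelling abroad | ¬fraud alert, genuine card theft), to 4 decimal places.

Pr(cardholder travelling abroad | ¬fraud alert, genuine card theft) ≈ 0.0126

Under noisy-OR, P(fraud alert | causes) = 1 − (1−0.07)·∏(1−qᵢ) over the active causes.
Enumerate both values of cardholder travelling abroad and weight by the priors:
  P(¬fraud alert | genuine card theft) = 0.0651·0.93 + 0.011067·0.07
        = 0.060543 + 0.000775 = 0.061318
Configurations with cardholder travelling abroad contribute 0.000775, so
  P(cardholder travelling abroad | ¬fraud alert, genuine card theft) = 0.000775 / 0.061318 ≈ 0.0126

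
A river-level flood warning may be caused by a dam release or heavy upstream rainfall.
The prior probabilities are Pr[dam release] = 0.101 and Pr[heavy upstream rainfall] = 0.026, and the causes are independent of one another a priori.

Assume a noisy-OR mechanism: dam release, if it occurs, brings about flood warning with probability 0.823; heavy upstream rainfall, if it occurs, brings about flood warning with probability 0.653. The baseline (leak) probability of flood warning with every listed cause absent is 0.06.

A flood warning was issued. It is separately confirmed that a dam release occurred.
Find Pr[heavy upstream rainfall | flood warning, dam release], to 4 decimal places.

Pr[heavy upstream rainfall | flood warning, dam release] ≈ 0.0293

Under noisy-OR, P(flood warning | causes) = 1 − (1−0.06)·∏(1−qᵢ) over the active causes.
P(flood warning | dam release) = 0.83362×0.974 + 0.942266×0.026 = 0.811946 + 0.024499 = 0.836445
Of this, 0.024499 comes from 0.942266×0.026 (the heavy upstream rainfall=true cases).
P(heavy upstream rainfall | flood warning, dam release) = 0.024499 / 0.836445 ≈ 0.0293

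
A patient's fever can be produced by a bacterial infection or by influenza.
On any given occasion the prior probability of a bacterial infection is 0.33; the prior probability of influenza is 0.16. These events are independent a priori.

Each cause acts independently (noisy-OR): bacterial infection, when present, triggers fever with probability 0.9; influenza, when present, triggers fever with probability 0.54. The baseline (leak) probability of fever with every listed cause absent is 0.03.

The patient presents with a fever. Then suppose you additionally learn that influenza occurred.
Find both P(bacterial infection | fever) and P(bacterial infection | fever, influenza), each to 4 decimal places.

P(bacterial infection | fever) ≈ 0.7977; P(bacterial infection | fever, influenza) ≈ 0.4594

Under noisy-OR, P(fever | causes) = 1 − (1−0.03)·∏(1−qᵢ) over the active causes.
For the numerator, keep only bacterial infection=true terms: 0.250312 + 0.050444 = 0.300756
The normalizing constant is 0.03·0.67·0.84 + 0.5538·0.67·0.16 + 0.903·0.33·0.84 + 0.95538·0.33·0.16 = 0.377007
Posterior = 0.300756 / 0.377007 ≈ 0.7977

Now also conditioning on influenza=true:
By total probability over both values of bacterial infection:
  P(fever | influenza) = 0.5538·0.67 + 0.95538·0.33
        = 0.371046 + 0.315275 = 0.686321
Keeping only the bacterial infection-present terms gives 0.315275, so
  P(bacterial infection | fever, influenza) = 0.315275 / 0.686321 ≈ 0.4594
Conditioning on influenza lowers the posterior on bacterial infection: the classic explaining-away effect in a common-effect structure.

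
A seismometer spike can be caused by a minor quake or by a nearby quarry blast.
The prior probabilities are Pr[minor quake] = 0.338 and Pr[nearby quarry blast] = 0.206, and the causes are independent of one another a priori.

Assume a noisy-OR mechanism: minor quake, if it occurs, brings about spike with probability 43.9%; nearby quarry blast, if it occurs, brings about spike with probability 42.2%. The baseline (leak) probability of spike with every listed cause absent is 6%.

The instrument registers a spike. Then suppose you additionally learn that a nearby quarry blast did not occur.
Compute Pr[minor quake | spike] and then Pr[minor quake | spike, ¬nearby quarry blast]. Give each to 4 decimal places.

Under noisy-OR, P(spike | causes) = 1 − (1−0.06)·∏(1−qᵢ) over the active causes.
P(spike) = 0.06·0.662·0.794 + 0.45668·0.662·0.206 + 0.47266·0.338·0.794 + 0.695197·0.338·0.206 = 0.031538 + 0.062278 + 0.126849 + 0.048405 = 0.269070
The minor quake-present share is 0.126849 + 0.048405 = 0.175254.
So P(minor quake | spike) = 0.175254/0.269070 ≈ 0.6513.

With the extra evidence:
Weight on minor quake=true, given the evidence: 0.47266×0.338 = 0.159759
Normalizer over all consistent configurations: 0.06×0.662 + 0.47266×0.338 = 0.199479
P(minor quake | spike, ¬nearby quarry blast) = 0.159759/0.199479 ≈ 0.8009

Pr[minor quake | spike] ≈ 0.6513; Pr[minor quake | spike, ¬nearby quarry blast] ≈ 0.8009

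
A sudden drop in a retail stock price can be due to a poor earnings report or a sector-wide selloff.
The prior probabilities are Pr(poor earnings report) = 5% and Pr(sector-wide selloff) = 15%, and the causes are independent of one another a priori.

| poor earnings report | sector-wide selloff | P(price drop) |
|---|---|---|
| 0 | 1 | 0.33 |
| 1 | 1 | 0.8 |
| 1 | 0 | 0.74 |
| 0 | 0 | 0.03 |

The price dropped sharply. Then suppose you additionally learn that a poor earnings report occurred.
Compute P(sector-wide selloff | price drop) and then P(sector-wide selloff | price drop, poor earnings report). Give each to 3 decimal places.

P(sector-wide selloff | price drop) ≈ 0.488; P(sector-wide selloff | price drop, poor earnings report) ≈ 0.160

Sum P(price drop|·) weighted by the priors over the 4 (poor earnings report, sector-wide selloff) configurations:
  P(price drop) = 0.03·0.95·0.85 + 0.33·0.95·0.15 + 0.74·0.05·0.85 + 0.8·0.05·0.15
        = 0.024225 + 0.047025 + 0.031450 + 0.006000 = 0.108700
The terms with sector-wide selloff present sum to 0.053025, so
  P(sector-wide selloff | price drop) = 0.053025 / 0.108700 ≈ 0.488

Now also conditioning on poor earnings report=true:
Numerator (weight on configurations with sector-wide selloff): 0.8·0.15 = 0.120000
Normalizer over all consistent configurations: 0.74·0.85 + 0.8·0.15 = 0.749000
P(sector-wide selloff | price drop, poor earnings report) = 0.120000/0.749000 ≈ 0.160
The drop from 0.488 to 0.160 is the explaining-away (discounting) effect.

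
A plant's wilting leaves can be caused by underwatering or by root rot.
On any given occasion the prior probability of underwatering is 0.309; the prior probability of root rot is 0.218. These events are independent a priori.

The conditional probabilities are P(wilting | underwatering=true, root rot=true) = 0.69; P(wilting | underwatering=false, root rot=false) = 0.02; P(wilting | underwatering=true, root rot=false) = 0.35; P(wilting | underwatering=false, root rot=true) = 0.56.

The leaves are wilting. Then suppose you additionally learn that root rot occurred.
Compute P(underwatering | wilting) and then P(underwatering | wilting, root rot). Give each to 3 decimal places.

P(wilting) = 0.02×0.691×0.782 + 0.56×0.691×0.218 + 0.35×0.309×0.782 + 0.69×0.309×0.218 = 0.010807 + 0.084357 + 0.084573 + 0.046480 = 0.226217
The underwatering-present share is 0.084573 + 0.046480 = 0.131053.
So P(underwatering | wilting) = 0.131053/0.226217 ≈ 0.579.

With the extra evidence:
Weight on underwatering=true, given the evidence: 0.69·0.309 = 0.213210
Denominator P(wilting | root rot): 0.56·0.691 + 0.69·0.309 = 0.600170
P(underwatering | wilting, root rot) = 0.213210/0.600170 ≈ 0.355
The drop from 0.579 to 0.355 is the explaining-away (discounting) effect.

P(underwatering | wilting) ≈ 0.579; P(underwatering | wilting, root rot) ≈ 0.355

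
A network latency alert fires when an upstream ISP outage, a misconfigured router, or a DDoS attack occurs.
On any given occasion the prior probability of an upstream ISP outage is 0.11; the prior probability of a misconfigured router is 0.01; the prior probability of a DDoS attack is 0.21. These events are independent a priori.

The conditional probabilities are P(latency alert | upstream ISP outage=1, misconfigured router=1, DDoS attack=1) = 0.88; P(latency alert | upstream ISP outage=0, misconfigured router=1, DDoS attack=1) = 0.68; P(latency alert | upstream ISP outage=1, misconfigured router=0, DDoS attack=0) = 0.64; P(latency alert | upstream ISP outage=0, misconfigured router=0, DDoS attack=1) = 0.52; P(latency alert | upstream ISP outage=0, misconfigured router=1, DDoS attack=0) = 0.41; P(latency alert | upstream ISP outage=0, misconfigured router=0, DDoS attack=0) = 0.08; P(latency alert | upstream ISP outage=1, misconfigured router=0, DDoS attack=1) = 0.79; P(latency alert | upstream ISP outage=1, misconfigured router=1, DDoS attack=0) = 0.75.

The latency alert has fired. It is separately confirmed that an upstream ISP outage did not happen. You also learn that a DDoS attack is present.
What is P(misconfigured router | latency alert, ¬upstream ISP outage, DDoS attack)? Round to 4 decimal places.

P(misconfigured router | latency alert, ¬upstream ISP outage, DDoS attack) ≈ 0.0130

Numerator (weight on configurations with misconfigured router): 0.68·0.01 = 0.006800
The normalizing constant is 0.52·0.99 + 0.68·0.01 = 0.521600
P(misconfigured router | latency alert, ¬upstream ISP outage, DDoS attack) = 0.006800/0.521600 ≈ 0.0130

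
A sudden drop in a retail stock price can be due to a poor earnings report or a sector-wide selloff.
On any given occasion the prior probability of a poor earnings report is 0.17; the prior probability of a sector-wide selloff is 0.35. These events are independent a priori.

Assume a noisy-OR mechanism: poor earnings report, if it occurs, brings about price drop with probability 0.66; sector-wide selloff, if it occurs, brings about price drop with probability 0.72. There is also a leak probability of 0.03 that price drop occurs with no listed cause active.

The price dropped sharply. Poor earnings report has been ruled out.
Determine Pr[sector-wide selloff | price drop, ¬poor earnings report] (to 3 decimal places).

Under noisy-OR, P(price drop | causes) = 1 − (1−0.03)·∏(1−qᵢ) over the active causes.
Enumerate both values of sector-wide selloff and weight by the priors:
  P(price drop | ¬poor earnings report) = 0.03×0.65 + 0.7284×0.35
        = 0.019500 + 0.254940 = 0.274440
Keeping only the sector-wide selloff-present terms gives 0.254940, so
  P(sector-wide selloff | price drop, ¬poor earnings report) = 0.254940 / 0.274440 ≈ 0.929

Pr[sector-wide selloff | price drop, ¬poor earnings report] ≈ 0.929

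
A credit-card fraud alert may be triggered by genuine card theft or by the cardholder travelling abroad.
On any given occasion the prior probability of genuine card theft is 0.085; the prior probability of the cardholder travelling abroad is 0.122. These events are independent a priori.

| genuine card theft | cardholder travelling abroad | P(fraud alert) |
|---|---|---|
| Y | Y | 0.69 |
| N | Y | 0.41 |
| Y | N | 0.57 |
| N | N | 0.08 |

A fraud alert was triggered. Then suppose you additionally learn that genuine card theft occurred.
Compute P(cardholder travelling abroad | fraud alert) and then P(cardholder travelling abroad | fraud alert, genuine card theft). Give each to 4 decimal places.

Enumerate the 4 (genuine card theft, cardholder travelling abroad) configurations and weight by the priors:
  P(fraud alert) = 0.08*0.915*0.878 + 0.41*0.915*0.122 + 0.57*0.085*0.878 + 0.69*0.085*0.122
        = 0.064270 + 0.045768 + 0.042539 + 0.007155 = 0.159732
Keeping only the cardholder travelling abroad-present terms gives 0.052923, so
  P(cardholder travelling abroad | fraud alert) = 0.052923 / 0.159732 ≈ 0.3313

Now condition on the additional information:
Numerator (weight on configurations with cardholder travelling abroad): 0.69×0.122 = 0.084180
Normalizer over all consistent configurations: 0.57×0.878 + 0.69×0.122 = 0.584640
Posterior = 0.084180 / 0.584640 ≈ 0.1440
The drop from 0.3313 to 0.1440 is the explaining-away (discounting) effect.

P(cardholder travelling abroad | fraud alert) ≈ 0.3313; P(cardholder travelling abroad | fraud alert, genuine card theft) ≈ 0.1440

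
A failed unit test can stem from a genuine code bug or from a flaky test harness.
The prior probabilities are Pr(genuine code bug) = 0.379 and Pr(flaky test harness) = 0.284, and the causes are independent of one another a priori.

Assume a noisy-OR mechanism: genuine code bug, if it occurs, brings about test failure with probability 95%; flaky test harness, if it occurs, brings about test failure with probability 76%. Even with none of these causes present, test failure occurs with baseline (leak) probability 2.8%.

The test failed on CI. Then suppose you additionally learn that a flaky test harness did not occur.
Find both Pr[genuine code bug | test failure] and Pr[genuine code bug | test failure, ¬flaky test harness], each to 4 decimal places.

Pr[genuine code bug | test failure] ≈ 0.7117; Pr[genuine code bug | test failure, ¬flaky test harness] ≈ 0.9540

Under noisy-OR, P(test failure | causes) = 1 − (1−0.028)·∏(1−qᵢ) over the active causes.
P(test failure) = 0.028·0.621·0.716 + 0.76672·0.621·0.284 + 0.9514·0.379·0.716 + 0.988336·0.379·0.284 = 0.012450 + 0.135222 + 0.258176 + 0.106381 = 0.512229
Of this, 0.364557 comes from 0.258176 + 0.106381 (the genuine code bug=true cases).
So P(genuine code bug | test failure) = 0.364557/0.512229 ≈ 0.7117.

Now condition on the additional information:
Numerator (weight on configurations with genuine code bug): 0.9514×0.379 = 0.360581
Denominator P(test failure | ¬flaky test harness): 0.028×0.621 + 0.9514×0.379 = 0.377969
Posterior = 0.360581 / 0.377969 ≈ 0.9540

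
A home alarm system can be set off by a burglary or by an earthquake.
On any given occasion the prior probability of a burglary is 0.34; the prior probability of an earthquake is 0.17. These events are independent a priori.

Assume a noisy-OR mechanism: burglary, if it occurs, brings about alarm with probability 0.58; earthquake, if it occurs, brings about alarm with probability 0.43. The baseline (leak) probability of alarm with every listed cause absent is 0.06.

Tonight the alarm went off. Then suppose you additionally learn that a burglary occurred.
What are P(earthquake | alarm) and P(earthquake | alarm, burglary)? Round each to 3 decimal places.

Under noisy-OR, P(alarm | causes) = 1 − (1−0.06)·∏(1−qᵢ) over the active causes.
Sum P(alarm|·) weighted by the priors over the 4 (burglary, earthquake) configurations:
  P(alarm) = 0.06×0.66×0.83 + 0.4642×0.66×0.17 + 0.6052×0.34×0.83 + 0.774964×0.34×0.17
        = 0.032868 + 0.052083 + 0.170787 + 0.044793 = 0.300531
The terms with earthquake present sum to 0.096876, so
  P(earthquake | alarm) = 0.096876 / 0.300531 ≈ 0.322

Now also conditioning on burglary=true:
P(alarm | burglary) = 0.6052*0.83 + 0.774964*0.17 = 0.502316 + 0.131744 = 0.634060
The earthquake-present share is 0.774964*0.17 = 0.131744.
Hence the posterior is 0.131744/0.634060 ≈ 0.208.
— burglary explains away the evidence for earthquake.

P(earthquake | alarm) ≈ 0.322; P(earthquake | alarm, burglary) ≈ 0.208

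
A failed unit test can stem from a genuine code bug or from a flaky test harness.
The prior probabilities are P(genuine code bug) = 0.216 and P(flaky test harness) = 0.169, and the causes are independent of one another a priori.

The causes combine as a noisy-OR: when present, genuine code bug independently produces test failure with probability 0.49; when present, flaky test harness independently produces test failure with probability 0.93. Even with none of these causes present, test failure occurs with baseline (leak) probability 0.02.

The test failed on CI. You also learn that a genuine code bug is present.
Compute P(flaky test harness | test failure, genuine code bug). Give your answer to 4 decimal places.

P(flaky test harness | test failure, genuine code bug) ≈ 0.2818

Under noisy-OR, P(test failure | causes) = 1 − (1−0.02)·∏(1−qᵢ) over the active causes.
Weight on flaky test harness=true, given the evidence: 0.965014*0.169 = 0.163087
The normalizing constant is 0.5002*0.831 + 0.965014*0.169 = 0.578753
P(flaky test harness | test failure, genuine code bug) = 0.163087/0.578753 ≈ 0.2818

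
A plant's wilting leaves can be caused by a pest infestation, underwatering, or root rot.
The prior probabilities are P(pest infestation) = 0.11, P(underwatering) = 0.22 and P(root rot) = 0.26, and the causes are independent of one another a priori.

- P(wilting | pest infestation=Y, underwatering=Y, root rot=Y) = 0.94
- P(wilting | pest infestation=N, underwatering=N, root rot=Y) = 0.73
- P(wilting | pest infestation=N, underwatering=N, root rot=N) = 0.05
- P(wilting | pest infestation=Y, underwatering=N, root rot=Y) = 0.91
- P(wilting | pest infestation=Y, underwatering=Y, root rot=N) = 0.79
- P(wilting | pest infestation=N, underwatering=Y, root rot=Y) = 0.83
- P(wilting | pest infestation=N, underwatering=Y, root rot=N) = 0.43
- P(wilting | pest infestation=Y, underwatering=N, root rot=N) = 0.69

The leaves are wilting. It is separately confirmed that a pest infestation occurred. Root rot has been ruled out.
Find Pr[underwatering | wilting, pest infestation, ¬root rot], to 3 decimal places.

Pr[underwatering | wilting, pest infestation, ¬root rot] ≈ 0.244

For the numerator, keep only underwatering=true terms: 0.79×0.22 = 0.173800
Normalizer over all consistent configurations: 0.69×0.78 + 0.79×0.22 = 0.712000
Posterior = 0.173800 / 0.712000 ≈ 0.244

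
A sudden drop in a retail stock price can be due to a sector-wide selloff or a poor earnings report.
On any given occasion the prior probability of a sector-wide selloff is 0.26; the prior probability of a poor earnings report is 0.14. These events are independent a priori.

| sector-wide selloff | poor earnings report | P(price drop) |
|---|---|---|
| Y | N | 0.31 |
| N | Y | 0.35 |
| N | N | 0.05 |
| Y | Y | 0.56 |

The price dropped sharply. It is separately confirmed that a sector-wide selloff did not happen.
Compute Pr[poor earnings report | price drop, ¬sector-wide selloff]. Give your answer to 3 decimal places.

Pr[poor earnings report | price drop, ¬sector-wide selloff] ≈ 0.533

P(price drop | ¬sector-wide selloff) = 0.05*0.86 + 0.35*0.14 = 0.043000 + 0.049000 = 0.092000
Of this, 0.049000 comes from 0.35*0.14 (the poor earnings report=true cases).
Hence the posterior is 0.049000/0.092000 ≈ 0.533.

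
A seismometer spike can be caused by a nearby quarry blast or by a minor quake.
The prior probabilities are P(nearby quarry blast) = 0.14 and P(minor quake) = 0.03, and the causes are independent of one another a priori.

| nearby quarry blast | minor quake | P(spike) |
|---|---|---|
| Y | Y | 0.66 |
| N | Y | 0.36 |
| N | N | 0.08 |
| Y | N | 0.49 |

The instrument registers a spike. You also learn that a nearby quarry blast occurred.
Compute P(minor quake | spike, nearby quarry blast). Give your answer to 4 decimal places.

P(minor quake | spike, nearby quarry blast) ≈ 0.0400

For the numerator, keep only minor quake=true terms: 0.66*0.03 = 0.019800
The normalizing constant is 0.49*0.97 + 0.66*0.03 = 0.495100
P(minor quake | spike, nearby quarry blast) = 0.019800/0.495100 ≈ 0.0400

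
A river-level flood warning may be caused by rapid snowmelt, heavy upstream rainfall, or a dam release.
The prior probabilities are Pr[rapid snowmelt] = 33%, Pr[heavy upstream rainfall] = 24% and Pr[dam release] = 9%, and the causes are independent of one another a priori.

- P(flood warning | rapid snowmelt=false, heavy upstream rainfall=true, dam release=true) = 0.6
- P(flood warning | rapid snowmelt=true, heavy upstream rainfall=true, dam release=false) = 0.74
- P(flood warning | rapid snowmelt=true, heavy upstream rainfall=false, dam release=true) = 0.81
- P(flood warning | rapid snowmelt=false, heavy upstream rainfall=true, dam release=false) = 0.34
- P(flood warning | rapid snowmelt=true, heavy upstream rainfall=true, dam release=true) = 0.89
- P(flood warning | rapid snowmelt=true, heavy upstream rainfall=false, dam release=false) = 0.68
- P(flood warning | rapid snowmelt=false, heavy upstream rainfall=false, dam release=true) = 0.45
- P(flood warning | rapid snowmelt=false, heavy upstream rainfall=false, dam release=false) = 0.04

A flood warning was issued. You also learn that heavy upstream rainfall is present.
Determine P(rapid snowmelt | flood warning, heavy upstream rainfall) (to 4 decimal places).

P(rapid snowmelt | flood warning, heavy upstream rainfall) ≈ 0.5053

By total probability over the 4 (rapid snowmelt, dam release) configurations:
  P(flood warning | heavy upstream rainfall) = 0.34×0.67×0.91 + 0.6×0.67×0.09 + 0.74×0.33×0.91 + 0.89×0.33×0.09
        = 0.207298 + 0.036180 + 0.222222 + 0.026433 = 0.492133
Keeping only the rapid snowmelt-present terms gives 0.248655, so
  P(rapid snowmelt | flood warning, heavy upstream rainfall) = 0.248655 / 0.492133 ≈ 0.5053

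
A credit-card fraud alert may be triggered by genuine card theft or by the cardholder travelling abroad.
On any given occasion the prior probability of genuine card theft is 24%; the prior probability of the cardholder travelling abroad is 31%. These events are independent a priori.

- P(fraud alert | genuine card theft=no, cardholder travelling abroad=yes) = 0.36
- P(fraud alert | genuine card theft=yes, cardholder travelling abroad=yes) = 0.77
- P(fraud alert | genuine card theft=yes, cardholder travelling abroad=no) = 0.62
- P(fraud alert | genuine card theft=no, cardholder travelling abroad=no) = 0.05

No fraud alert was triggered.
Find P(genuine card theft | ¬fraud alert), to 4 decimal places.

P(¬fraud alert) = 0.95·0.76·0.69 + 0.64·0.76·0.31 + 0.38·0.24·0.69 + 0.23·0.24·0.31 = 0.498180 + 0.150784 + 0.062928 + 0.017112 = 0.729004
Restricting to configurations with genuine card theft present: 0.062928 + 0.017112 = 0.080040.
Hence the posterior is 0.080040/0.729004 ≈ 0.1098.

P(genuine card theft | ¬fraud alert) ≈ 0.1098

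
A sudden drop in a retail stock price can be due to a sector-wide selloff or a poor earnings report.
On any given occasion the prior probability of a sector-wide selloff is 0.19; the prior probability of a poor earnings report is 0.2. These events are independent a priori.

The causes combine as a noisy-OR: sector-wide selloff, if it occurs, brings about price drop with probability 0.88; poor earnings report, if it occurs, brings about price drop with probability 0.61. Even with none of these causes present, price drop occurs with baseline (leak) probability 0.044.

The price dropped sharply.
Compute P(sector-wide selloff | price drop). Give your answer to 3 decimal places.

P(sector-wide selloff | price drop) ≈ 0.568

Under noisy-OR, P(price drop | causes) = 1 − (1−0.044)·∏(1−qᵢ) over the active causes.
P(price drop) = 0.044*0.81*0.8 + 0.62716*0.81*0.2 + 0.88528*0.19*0.8 + 0.955259*0.19*0.2 = 0.028512 + 0.101600 + 0.134563 + 0.036300 = 0.300975
Restricting to configurations with sector-wide selloff present: 0.134563 + 0.036300 = 0.170863.
P(sector-wide selloff | price drop) = 0.170863 / 0.300975 ≈ 0.568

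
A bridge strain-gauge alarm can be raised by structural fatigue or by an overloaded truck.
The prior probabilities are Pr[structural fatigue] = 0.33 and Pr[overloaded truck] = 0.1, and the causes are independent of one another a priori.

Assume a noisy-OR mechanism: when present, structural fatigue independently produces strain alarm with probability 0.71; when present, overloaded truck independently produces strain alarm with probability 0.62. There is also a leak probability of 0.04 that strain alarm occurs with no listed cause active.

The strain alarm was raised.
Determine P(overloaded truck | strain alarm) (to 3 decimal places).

P(overloaded truck | strain alarm) ≈ 0.232

Under noisy-OR, P(strain alarm | causes) = 1 − (1−0.04)·∏(1−qᵢ) over the active causes.
P(strain alarm) = 0.04×0.67×0.9 + 0.6352×0.67×0.1 + 0.7216×0.33×0.9 + 0.894208×0.33×0.1 = 0.024120 + 0.042558 + 0.214315 + 0.029509 = 0.310502
The overloaded truck-present share is 0.042558 + 0.029509 = 0.072067.
Hence the posterior is 0.072067/0.310502 ≈ 0.232.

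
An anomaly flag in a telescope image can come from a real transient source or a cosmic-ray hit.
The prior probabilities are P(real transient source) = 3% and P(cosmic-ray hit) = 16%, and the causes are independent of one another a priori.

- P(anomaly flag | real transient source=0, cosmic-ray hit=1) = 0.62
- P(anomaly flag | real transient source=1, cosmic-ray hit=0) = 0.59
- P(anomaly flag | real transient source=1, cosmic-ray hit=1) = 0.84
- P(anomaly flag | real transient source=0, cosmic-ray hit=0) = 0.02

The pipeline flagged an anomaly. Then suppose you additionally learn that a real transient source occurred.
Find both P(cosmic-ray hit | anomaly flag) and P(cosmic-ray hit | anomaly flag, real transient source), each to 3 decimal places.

By total probability over the 4 (real transient source, cosmic-ray hit) configurations:
  P(anomaly flag) = 0.02·0.97·0.84 + 0.62·0.97·0.16 + 0.59·0.03·0.84 + 0.84·0.03·0.16
        = 0.016296 + 0.096224 + 0.014868 + 0.004032 = 0.131420
Configurations with cosmic-ray hit contribute 0.100256, so
  P(cosmic-ray hit | anomaly flag) = 0.100256 / 0.131420 ≈ 0.763

With the extra evidence:
For the numerator, keep only cosmic-ray hit=true terms: 0.84*0.16 = 0.134400
Denominator P(anomaly flag | real transient source): 0.59*0.84 + 0.84*0.16 = 0.630000
P(cosmic-ray hit | anomaly flag, real transient source) = 0.134400/0.630000 ≈ 0.213

P(cosmic-ray hit | anomaly flag) ≈ 0.763; P(cosmic-ray hit | anomaly flag, real transient source) ≈ 0.213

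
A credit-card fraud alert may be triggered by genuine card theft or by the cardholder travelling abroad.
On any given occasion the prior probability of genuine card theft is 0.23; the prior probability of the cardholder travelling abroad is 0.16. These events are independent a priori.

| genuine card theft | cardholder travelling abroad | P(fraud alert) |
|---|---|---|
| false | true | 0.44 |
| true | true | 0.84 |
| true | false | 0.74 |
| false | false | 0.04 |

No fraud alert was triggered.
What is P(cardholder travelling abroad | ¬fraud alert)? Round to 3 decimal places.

By total probability over the 4 (genuine card theft, cardholder travelling abroad) configurations:
  P(¬fraud alert) = 0.96*0.77*0.84 + 0.56*0.77*0.16 + 0.26*0.23*0.84 + 0.16*0.23*0.16
        = 0.620928 + 0.068992 + 0.050232 + 0.005888 = 0.746040
Configurations with cardholder travelling abroad contribute 0.074880, so
  P(cardholder travelling abroad | ¬fraud alert) = 0.074880 / 0.746040 ≈ 0.100

P(cardholder travelling abroad | ¬fraud alert) ≈ 0.100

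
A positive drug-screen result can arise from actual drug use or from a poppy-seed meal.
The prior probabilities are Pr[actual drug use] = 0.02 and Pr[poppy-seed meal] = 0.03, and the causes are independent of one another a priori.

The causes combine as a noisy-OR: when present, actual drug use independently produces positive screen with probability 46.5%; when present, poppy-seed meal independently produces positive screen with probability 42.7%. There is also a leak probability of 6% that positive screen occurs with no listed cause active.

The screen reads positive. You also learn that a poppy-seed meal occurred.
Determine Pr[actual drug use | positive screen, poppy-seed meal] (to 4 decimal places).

Pr[actual drug use | positive screen, poppy-seed meal] ≈ 0.0305

Under noisy-OR, P(positive screen | causes) = 1 − (1−0.06)·∏(1−qᵢ) over the active causes.
P(positive screen | poppy-seed meal) = 0.46138·0.98 + 0.711838·0.02 = 0.452152 + 0.014237 = 0.466389
Restricting to configurations with actual drug use present: 0.711838·0.02 = 0.014237.
So P(actual drug use | positive screen, poppy-seed meal) = 0.014237/0.466389 ≈ 0.0305.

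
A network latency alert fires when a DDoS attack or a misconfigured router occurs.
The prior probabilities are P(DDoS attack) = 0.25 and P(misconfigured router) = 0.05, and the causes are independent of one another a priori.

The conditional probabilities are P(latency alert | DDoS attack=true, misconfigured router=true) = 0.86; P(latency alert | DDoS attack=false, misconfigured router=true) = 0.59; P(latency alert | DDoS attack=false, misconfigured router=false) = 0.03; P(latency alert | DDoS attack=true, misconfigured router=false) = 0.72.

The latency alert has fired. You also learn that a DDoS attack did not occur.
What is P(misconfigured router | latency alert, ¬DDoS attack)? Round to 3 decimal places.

P(misconfigured router | latency alert, ¬DDoS attack) ≈ 0.509

For the numerator, keep only misconfigured router=true terms: 0.59*0.05 = 0.029500
Denominator P(latency alert | ¬DDoS attack): 0.03*0.95 + 0.59*0.05 = 0.058000
P(misconfigured router | latency alert, ¬DDoS attack) = 0.029500/0.058000 ≈ 0.509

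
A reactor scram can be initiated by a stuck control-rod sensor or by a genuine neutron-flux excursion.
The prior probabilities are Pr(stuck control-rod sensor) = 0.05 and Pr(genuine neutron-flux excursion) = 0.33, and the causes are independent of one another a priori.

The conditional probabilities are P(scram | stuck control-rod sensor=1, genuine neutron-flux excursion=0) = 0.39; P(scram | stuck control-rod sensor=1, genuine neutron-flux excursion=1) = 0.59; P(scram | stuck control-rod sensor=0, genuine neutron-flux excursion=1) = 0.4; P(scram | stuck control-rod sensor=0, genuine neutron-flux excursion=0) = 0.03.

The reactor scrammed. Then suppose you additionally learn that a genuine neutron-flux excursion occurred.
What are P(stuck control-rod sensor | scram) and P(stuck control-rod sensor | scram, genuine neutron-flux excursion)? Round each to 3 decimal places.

By total probability over the 4 (stuck control-rod sensor, genuine neutron-flux excursion) configurations:
  P(scram) = 0.03×0.95×0.67 + 0.4×0.95×0.33 + 0.39×0.05×0.67 + 0.59×0.05×0.33
        = 0.019095 + 0.125400 + 0.013065 + 0.009735 = 0.167295
Configurations with stuck control-rod sensor contribute 0.022800, so
  P(stuck control-rod sensor | scram) = 0.022800 / 0.167295 ≈ 0.136

Now also conditioning on genuine neutron-flux excursion=true:
P(scram | genuine neutron-flux excursion) = 0.4×0.95 + 0.59×0.05 = 0.380000 + 0.029500 = 0.409500
Restricting to configurations with stuck control-rod sensor present: 0.59×0.05 = 0.029500.
P(stuck control-rod sensor | scram, genuine neutron-flux excursion) = 0.029500 / 0.409500 ≈ 0.072

P(stuck control-rod sensor | scram) ≈ 0.136; P(stuck control-rod sensor | scram, genuine neutron-flux excursion) ≈ 0.072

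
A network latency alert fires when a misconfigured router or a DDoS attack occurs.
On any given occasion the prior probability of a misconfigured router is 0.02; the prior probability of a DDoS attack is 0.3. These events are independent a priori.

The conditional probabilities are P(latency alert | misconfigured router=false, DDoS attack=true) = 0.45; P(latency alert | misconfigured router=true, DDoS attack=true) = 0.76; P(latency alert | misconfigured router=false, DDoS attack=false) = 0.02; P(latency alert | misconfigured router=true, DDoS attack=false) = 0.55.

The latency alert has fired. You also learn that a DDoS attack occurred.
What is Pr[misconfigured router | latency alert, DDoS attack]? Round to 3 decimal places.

Enumerate both values of misconfigured router and weight by the priors:
  P(latency alert | DDoS attack) = 0.45×0.98 + 0.76×0.02
        = 0.441000 + 0.015200 = 0.456200
Configurations with misconfigured router contribute 0.015200, so
  P(misconfigured router | latency alert, DDoS attack) = 0.015200 / 0.456200 ≈ 0.033

Pr[misconfigured router | latency alert, DDoS attack] ≈ 0.033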